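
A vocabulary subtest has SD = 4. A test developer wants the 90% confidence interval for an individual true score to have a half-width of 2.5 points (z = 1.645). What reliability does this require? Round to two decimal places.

SEM needed = half-width / z = 2.5/1.645 ≈ 1.520
Required reliability = 1 − (SEM/SD)² = 1 − 0.144 ≈ 0.856

0.86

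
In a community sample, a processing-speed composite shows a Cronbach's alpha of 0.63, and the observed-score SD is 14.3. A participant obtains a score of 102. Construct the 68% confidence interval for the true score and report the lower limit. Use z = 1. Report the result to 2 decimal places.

93.30

SEM = 14.300 * √(1 − 0.630) = 14.300 * √0.370 ≈ 14.300 * 0.608 ≈ 8.698
Margin = 1 * 8.698 ≈ 8.698
Lower limit = 102 − 8.698 ≈ 93.302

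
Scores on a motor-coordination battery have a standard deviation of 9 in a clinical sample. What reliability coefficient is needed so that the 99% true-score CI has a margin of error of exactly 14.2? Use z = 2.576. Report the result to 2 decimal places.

SEM needed = half-width / z = 14.2/2.576 ≃ 5.5124
r = 1 − (SEM / SD)² = 1 − (5.5124 / 9)² ≃ 1 − 0.3751 ≃ 0.6249

0.62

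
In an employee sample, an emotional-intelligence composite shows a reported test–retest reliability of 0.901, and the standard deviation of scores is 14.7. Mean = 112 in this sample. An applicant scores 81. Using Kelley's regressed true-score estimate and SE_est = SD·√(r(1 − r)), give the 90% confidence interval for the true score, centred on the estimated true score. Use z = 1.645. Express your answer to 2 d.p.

[76.85, 91.29]

T̂ = 0.901(81) + 0.099(112) ≃ 84.069
SE_est = 14.700·√[r(1 − r)] ≃ 4.390
CI = 84.069 ± 1.645 · 4.390 → [76.847, 91.291]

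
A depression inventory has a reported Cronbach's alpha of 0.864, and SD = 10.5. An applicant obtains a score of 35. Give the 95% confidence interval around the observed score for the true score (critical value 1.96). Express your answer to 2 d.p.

[27.41, 42.59]

SEM = 10.5000 × √(1 − 0.8640) = 10.5000 × √0.1360 ≈ 10.5000 × 0.3688 ≈ 3.8722
1.96 × SEM ≈ 7.5895
95% CI: 35 ± 7.5895 = [27.4105, 42.5895]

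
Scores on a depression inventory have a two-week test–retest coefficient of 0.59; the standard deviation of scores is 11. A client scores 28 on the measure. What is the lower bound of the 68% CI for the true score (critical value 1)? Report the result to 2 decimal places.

SEM = 11.000 * √(1 − 0.590) = 11.000 * √0.410 ≃ 11.000 * 0.640 ≃ 7.043
Half-width = 1*7.043 ≃ 7.043
Lower bound: 28 − 7.043 = 20.957

20.96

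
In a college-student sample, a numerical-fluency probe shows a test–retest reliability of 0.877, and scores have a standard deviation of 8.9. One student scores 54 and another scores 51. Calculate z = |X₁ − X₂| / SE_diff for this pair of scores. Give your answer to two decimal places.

0.68

The standard error of measurement is 8.9000×√(1 − 0.8770) ≈ 8.9000×0.3507 ≈ 3.1214.
SE_diff = √2 × SEM ≈ 4.4143
z = |54 − 51| / 4.4143 = 3 / 4.4143 ≈ 0.6796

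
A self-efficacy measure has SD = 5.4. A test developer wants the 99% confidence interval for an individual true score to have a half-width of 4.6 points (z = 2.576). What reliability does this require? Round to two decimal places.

0.89

Required SEM = 4.6 / 2.576 ≈ 1.7857
Required reliability = 1 − (SEM/SD)² = 1 − 0.1094 ≈ 0.8906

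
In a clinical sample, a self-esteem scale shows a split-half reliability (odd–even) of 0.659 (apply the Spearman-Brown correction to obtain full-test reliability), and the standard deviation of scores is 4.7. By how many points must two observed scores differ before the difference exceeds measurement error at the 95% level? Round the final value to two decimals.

5.91

Spearman-Brown: r = 2(0.659) / (1 + 0.659) = 1.3180 / 1.6590 ≈ 0.7945
The standard error of measurement is 4.7000·√(1 − 0.7945) ≈ 4.7000·0.4534 ≈ 2.1308.
SE_diff = SEM · √2 ≈ 2.1308 · 1.4142 ≈ 3.0135
Smallest detectable difference = 1.96·3.0135 ≈ 5.9064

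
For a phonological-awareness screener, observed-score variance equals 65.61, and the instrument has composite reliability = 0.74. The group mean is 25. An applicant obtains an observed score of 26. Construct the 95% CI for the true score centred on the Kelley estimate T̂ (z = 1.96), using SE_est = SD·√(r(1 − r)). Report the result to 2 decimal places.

σ = 65.61^(1/2) = 8.100
T̂ = r·X + (1 − r)·M = 0.740·26 + 0.260·25 = 19.240 + 6.500 ≈ 25.740
SE_est = 8.100·√[r(1 − r)] ≈ 3.553
CI = 25.740 ± 1.96 · 3.553 → [18.776, 32.704]

[18.78, 32.70]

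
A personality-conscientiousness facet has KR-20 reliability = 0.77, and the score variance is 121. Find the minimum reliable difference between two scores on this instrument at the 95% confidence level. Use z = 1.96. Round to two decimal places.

14.62

SD = √121 = 11.0000
SEM = 11.0000 * √(1 − 0.7700) = 11.0000 * √0.2300 ≈ 11.0000 * 0.4796 ≈ 5.2754
SE_diff = SEM * √2 ≈ 5.2754 * 1.4142 ≈ 7.4606
Minimum reliable difference = 1.96 * SE_diff ≈ 1.96 * 7.4606 ≈ 14.6227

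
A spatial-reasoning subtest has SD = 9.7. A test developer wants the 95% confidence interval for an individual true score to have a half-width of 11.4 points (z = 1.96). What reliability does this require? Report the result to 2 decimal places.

0.64

Required SEM = 11.4 / 1.96 ≃ 5.8163
r = 1 − (5.8163/9.7)² ≃ 1 − 0.3595 ≃ 0.6405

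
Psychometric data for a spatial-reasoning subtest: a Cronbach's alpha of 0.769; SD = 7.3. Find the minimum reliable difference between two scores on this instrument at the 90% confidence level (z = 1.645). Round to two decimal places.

8.16

SEM = 7.300 × √(1 − 0.769) = 7.300 × √0.231 ≈ 7.300 × 0.481 ≈ 3.509
Standard error of the difference = 3.509·√2 ≈ 4.962
Minimum reliable difference = 1.645 × SE_diff ≈ 1.645 × 4.962 ≈ 8.162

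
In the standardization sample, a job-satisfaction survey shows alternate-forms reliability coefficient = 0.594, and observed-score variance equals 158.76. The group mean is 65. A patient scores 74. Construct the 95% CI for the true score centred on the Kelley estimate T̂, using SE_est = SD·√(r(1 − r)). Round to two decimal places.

[58.22, 82.47]

SD = √158.76 ≈ 12.600
T̂ = r·X + (1 − r)·M = 0.594*74 + 0.406*65 = 43.956 + 26.390 ≈ 70.346
SE_est = 12.600*√(0.594*0.406) ≈ 6.188
CI = 70.346 ± 1.96 * 6.188 → [58.218, 82.474]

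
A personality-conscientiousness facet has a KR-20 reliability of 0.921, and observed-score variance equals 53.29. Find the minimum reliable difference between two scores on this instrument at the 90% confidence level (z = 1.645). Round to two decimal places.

4.77

SD = √53.29 = 7.3000
SEM = 7.3000 * √(1 − 0.9210) = 7.3000 * √0.0790 ≃ 7.3000 * 0.2811 ≃ 2.0518
SE_diff = SEM * √2 ≃ 2.0518 * 1.4142 ≃ 2.9017
Minimum reliable difference = 1.645 * SE_diff ≃ 1.645 * 2.9017 ≃ 4.7733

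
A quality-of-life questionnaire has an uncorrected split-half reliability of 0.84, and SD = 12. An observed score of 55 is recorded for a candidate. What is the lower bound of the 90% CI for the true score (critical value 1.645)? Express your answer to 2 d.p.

49.18

Full-length reliability (Spearman-Brown) = 2(0.84)/(1+0.84) ≈ 0.913
SEM = 12.000 · √(1 − 0.913) = 12.000 · √0.087 ≈ 12.000 · 0.295 ≈ 3.539
1.645 · SEM ≈ 5.821
Lower limit = 55 − 5.821 ≈ 49.179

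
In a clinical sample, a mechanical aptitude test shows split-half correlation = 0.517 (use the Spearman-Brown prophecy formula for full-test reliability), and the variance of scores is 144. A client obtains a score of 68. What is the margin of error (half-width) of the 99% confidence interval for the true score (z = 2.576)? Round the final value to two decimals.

17.44

σ = 144^(1/2) = 12.00000
Spearman-Brown: r = 2(0.517) / (1 + 0.517) = 1.03400 / 1.51700 ≈ 0.68161
SEM = 12.00000 * √(1 − 0.68161) = 12.00000 * √0.31839 ≈ 12.00000 * 0.56426 ≈ 6.77114
2.576 * SEM ≈ 17.44247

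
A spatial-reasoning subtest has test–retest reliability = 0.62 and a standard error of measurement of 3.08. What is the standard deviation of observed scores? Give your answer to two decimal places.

5.00

SD = SEM / √(1 − r) = 3.08 / √0.380 ≈ 3.08 / 0.616 ≈ 4.996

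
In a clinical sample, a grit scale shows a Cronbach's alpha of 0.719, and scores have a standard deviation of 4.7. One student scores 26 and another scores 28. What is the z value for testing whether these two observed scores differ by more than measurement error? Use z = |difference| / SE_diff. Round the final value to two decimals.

SEM = 4.700·√(1 − 0.719) ≈ 2.491
SE_diff = √2 · SEM ≈ 3.523
z = |26 − 28| / 3.523 = 2 / 3.523 ≈ 0.568

0.57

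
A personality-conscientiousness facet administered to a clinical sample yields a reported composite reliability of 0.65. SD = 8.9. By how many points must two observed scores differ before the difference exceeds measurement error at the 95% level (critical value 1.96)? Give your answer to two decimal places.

14.59

SEM = 8.9000 × √(1 − 0.6500) = 8.9000 × √0.3500 ≃ 8.9000 × 0.5916 ≃ 5.2653
Standard error of the difference = 5.2653·√2 ≃ 7.4463
Smallest detectable difference = 1.96×7.4463 ≃ 14.5947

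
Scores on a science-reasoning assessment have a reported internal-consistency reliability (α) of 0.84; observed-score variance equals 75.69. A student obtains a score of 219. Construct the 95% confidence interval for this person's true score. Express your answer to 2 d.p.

[212.18, 225.82]

SD = √75.69 ≈ 8.7000
SEM = 8.7000 * √(1 − 0.8400) = 8.7000 * √0.1600 ≈ 8.7000 * 0.4000 ≈ 3.4800
1.96 * SEM ≈ 6.8208
Interval: (212.1792, 225.8208)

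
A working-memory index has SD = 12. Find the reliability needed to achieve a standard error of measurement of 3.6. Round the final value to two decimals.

0.91

Required reliability = 1 − (SEM/SD)² = 1 − 0.09000 ≈ 0.91000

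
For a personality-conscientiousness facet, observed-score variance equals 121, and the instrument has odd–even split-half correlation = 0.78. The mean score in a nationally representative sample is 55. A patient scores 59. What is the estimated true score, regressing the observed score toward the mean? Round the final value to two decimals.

r_full = 2·0.78 / (1 + 0.78) ≈ 0.8764
Estimated true score = 0.8764×59 + (1 − 0.8764)×55 ≈ 58.5056

58.51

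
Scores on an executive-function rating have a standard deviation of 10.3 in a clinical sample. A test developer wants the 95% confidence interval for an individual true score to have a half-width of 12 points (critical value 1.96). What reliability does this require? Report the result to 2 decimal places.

0.65

Required SEM = 12 / 1.96 ≈ 6.1224
r = 1 − (6.1224/10.3)² ≈ 1 − 0.3533 ≈ 0.6467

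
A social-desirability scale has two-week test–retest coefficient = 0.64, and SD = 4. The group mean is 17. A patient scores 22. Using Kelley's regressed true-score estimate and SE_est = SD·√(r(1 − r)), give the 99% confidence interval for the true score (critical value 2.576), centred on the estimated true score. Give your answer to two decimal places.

[15.25, 25.15]

T̂ = r·X + (1 − r)·M = 0.6400·22 + 0.3600·17 = 14.0800 + 6.1200 ≈ 20.2000
SE_est = SD · √(r(1 − r)) = 4.0000 · √0.2304 ≈ 4.0000 · 0.4800 ≈ 1.9200
99% CI: 20.2000 ± 4.9459 ≈ (15.2541, 25.1459)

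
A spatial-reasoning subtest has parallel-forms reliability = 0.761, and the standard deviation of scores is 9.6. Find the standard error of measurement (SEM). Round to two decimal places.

SEM = 9.6000 × √(1 − 0.7610) = 9.6000 × √0.2390 ≃ 9.6000 × 0.4889 ≃ 4.6932

4.69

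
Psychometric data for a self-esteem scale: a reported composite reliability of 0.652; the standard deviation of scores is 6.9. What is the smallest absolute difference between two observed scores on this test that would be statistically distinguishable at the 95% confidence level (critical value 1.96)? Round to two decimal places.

SEM = 6.9000 × √(1 − 0.6520) = 6.9000 × √0.3480 ≈ 6.9000 × 0.5899 ≈ 4.0704
SE_diff = SEM × √2 ≈ 4.0704 × 1.4142 ≈ 5.7564
Smallest detectable difference = 1.96×5.7564 ≈ 11.2826

11.28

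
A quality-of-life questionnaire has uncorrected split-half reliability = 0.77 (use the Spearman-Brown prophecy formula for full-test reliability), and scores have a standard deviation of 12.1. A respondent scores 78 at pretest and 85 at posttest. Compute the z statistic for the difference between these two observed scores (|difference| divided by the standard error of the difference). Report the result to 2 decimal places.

1.13

Spearman-Brown: r = 2(0.77) / (1 + 0.77) = 1.5400 / 1.7700 ≈ 0.8701
The standard error of measurement is 12.1000*√(1 − 0.8701) ≈ 12.1000*0.3605 ≈ 4.3618.
Standard error of the difference = 4.3618·√2 ≈ 6.1685
z = 7 / 6.1685 ≈ 1.1348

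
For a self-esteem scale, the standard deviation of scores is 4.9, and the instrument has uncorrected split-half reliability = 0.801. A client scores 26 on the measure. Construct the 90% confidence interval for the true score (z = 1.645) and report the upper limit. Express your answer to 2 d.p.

28.68

Spearman-Brown: r = 2(0.801) / (1 + 0.801) = 1.602 / 1.801 ≈ 0.890
The standard error of measurement is 4.900×√(1 − 0.890) ≈ 4.900×0.332 ≈ 1.629.
1.645 × SEM ≈ 2.679
Upper limit = 26 + 2.679 ≈ 28.679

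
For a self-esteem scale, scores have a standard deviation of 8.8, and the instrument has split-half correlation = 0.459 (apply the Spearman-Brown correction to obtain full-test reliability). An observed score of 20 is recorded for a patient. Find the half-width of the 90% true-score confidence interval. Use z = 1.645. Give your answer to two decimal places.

8.81

Full-length reliability (Spearman-Brown) = 2(0.459)/(1+0.459) ≃ 0.6292
SEM = 8.8000*√(1 − 0.6292) ≃ 5.3586
Half-width = 1.645*5.3586 ≃ 8.8149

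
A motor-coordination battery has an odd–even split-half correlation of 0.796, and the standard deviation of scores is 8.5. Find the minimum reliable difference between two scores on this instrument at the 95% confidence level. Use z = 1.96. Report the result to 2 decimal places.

Spearman-Brown: r = 2(0.796) / (1 + 0.796) = 1.5920 / 1.7960 ≃ 0.8864
SEM = 8.5000 × √(1 − 0.8864) = 8.5000 × √0.1136 ≃ 8.5000 × 0.3370 ≃ 2.8647
SE_diff = SEM × √2 ≃ 2.8647 × 1.4142 ≃ 4.0513
Minimum reliable difference = 1.96 × SE_diff ≃ 1.96 × 4.0513 ≃ 7.9406

7.94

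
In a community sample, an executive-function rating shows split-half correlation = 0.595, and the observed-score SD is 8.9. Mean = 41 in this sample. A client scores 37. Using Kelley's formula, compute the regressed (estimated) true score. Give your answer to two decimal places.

Spearman-Brown: r = 2(0.595) / (1 + 0.595) = 1.190 / 1.595 ≈ 0.746
T̂ = 0.746(37) + 0.254(41) ≈ 38.016

38.02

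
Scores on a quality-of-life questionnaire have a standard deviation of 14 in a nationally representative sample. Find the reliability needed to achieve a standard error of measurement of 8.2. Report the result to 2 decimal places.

0.66

r = 1 − (8.20000/14)² ≈ 1 − 0.34306 ≈ 0.65694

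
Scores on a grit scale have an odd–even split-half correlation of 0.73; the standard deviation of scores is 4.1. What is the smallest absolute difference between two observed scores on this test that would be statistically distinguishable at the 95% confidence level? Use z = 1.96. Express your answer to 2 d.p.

Spearman-Brown: r = 2(0.73) / (1 + 0.73) = 1.4600 / 1.7300 ≈ 0.8439
SEM = 4.1000×√(1 − 0.8439) ≈ 1.6197
SE_diff = SEM × √2 ≈ 1.6197 × 1.4142 ≈ 2.2906
Minimum reliable difference = 1.96 × SE_diff ≈ 1.96 × 2.2906 ≈ 4.4897

4.49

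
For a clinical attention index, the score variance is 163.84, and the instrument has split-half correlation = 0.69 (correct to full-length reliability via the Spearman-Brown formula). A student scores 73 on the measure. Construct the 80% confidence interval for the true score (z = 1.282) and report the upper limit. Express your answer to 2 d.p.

SD = √163.84 ≃ 12.800
Full-length reliability (Spearman-Brown) = 2(0.69)/(1+0.69) ≃ 0.817
SEM = 12.800 × √(1 − 0.817) = 12.800 × √0.183 ≃ 12.800 × 0.428 ≃ 5.482
Margin = 1.282 × 5.482 ≃ 7.028
Upper limit = 73 + 7.028 ≃ 80.028

80.03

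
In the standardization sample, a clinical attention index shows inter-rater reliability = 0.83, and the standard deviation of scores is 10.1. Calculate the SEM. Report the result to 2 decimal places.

SEM = 10.100 × √(1 − 0.830) = 10.100 × √0.170 ≈ 10.100 × 0.412 ≈ 4.164

4.16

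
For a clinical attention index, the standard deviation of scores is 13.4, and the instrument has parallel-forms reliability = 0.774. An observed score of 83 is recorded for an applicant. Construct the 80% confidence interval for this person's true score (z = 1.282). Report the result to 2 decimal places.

SEM = 13.4000 × √(1 − 0.7740) = 13.4000 × √0.2260 ≈ 13.4000 × 0.4754 ≈ 6.3703
1.282 × SEM ≈ 8.1667
CI = 83 ± 8.1667 → [74.8333, 91.1667]

[74.83, 91.17]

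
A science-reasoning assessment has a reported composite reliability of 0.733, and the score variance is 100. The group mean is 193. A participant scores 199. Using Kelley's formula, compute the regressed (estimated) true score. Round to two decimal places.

197.40

Estimated true score = 0.7330·199 + (1 − 0.7330)·193 ≈ 197.3980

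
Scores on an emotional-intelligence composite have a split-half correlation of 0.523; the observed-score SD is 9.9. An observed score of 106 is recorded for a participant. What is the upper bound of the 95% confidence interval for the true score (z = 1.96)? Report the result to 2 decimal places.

116.86

Full-length reliability (Spearman-Brown) = 2(0.523)/(1+0.523) ≈ 0.68680
The standard error of measurement is 9.90000*√(1 − 0.68680) ≈ 9.90000*0.55964 ≈ 5.54044.
Half-width = 1.96*5.54044 ≈ 10.85927
Upper limit = 106 + 10.85927 ≈ 116.85927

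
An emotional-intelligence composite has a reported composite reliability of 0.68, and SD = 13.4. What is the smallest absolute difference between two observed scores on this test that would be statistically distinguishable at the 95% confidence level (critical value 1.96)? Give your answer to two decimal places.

SEM = 13.4000 · √(1 − 0.6800) = 13.4000 · √0.3200 ≈ 13.4000 · 0.5657 ≈ 7.5802
SE_diff = √2 · SEM ≈ 10.7200
Smallest detectable difference = 1.96·10.7200 ≈ 21.0112

21.01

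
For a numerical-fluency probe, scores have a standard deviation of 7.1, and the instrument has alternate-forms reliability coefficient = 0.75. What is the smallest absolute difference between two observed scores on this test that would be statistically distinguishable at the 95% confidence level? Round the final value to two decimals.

The standard error of measurement is 7.100×√(1 − 0.750) ≃ 7.100×0.500 ≃ 3.550.
SE_diff = √2 × SEM ≃ 5.020
Minimum reliable difference = 1.96 × SE_diff ≃ 1.96 × 5.020 ≃ 9.840

9.84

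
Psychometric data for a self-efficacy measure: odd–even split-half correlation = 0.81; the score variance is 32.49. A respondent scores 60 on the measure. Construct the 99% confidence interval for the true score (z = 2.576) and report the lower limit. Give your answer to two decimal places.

55.24

SD = √32.49 = 5.7000
r_full = 2·0.81 / (1 + 0.81) ≈ 0.8950
SEM = 5.7000 · √(1 − 0.8950) = 5.7000 · √0.1050 ≈ 5.7000 · 0.3240 ≈ 1.8468
2.576 · SEM ≈ 4.7573
Lower limit = 60 − 4.7573 ≈ 55.2427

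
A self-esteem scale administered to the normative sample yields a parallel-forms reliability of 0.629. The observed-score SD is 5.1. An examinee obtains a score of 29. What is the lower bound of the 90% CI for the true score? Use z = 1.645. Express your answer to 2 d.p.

23.89

The standard error of measurement is 5.100·√(1 − 0.629) ≈ 5.100·0.609 ≈ 3.106.
Margin = 1.645 · 3.106 ≈ 5.110
Lower bound: 29 − 5.110 = 23.890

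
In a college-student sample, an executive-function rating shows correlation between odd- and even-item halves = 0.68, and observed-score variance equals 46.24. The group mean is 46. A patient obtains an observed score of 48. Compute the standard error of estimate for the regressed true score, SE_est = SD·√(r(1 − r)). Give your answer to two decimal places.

2.67

SD = √46.24 = 6.8000
Full-length reliability (Spearman-Brown) = 2(0.68)/(1+0.68) ≈ 0.8095
SE_est = 6.8000*√(0.8095*0.1905) ≈ 2.6702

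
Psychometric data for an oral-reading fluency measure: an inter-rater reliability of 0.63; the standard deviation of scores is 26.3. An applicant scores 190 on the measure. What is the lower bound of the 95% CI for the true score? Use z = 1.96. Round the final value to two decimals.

158.64

SEM = 26.3000 * √(1 − 0.6300) = 26.3000 * √0.3700 ≈ 26.3000 * 0.6083 ≈ 15.9977
1.96 * SEM ≈ 31.3554
Lower bound: 190 − 31.3554 = 158.6446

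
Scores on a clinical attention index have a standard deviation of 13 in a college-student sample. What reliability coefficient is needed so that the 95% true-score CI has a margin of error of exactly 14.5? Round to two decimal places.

0.68

Required SEM = 14.5 / 1.96 ≈ 7.39796
r = 1 − (7.39796/13)² ≈ 1 − 0.32384 ≈ 0.67616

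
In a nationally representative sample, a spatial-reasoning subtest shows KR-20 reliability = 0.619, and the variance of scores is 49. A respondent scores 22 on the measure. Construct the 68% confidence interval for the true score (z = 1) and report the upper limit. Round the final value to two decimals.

SD = √49 ≈ 7.00000
The standard error of measurement is 7.00000*√(1 − 0.61900) ≈ 7.00000*0.61725 ≈ 4.32076.
1 * SEM ≈ 4.32076
Upper limit = 22 + 4.32076 ≈ 26.32076

26.32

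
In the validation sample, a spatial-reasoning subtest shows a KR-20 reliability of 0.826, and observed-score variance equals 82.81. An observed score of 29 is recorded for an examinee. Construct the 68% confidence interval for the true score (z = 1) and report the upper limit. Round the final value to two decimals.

32.80

SD = √82.81 = 9.100
SEM = 9.100 * √(1 − 0.826) = 9.100 * √0.174 ≃ 9.100 * 0.417 ≃ 3.796
1 * SEM ≃ 3.796
Upper bound: 29 + 3.796 = 32.796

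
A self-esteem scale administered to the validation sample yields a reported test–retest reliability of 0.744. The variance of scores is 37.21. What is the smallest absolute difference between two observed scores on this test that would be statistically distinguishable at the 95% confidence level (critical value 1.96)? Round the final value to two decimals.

SD = √37.21 ≈ 6.1000
SEM = 6.1000 · √(1 − 0.7440) = 6.1000 · √0.2560 ≈ 6.1000 · 0.5060 ≈ 3.0864
Standard error of the difference = 3.0864·√2 ≈ 4.3648
Smallest detectable difference = 1.96·4.3648 ≈ 8.5550

8.56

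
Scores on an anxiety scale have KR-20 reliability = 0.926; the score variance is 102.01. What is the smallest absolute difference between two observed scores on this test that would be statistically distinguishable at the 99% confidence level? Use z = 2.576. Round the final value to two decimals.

SD = √102.01 = 10.1000
The standard error of measurement is 10.1000×√(1 − 0.9260) ≈ 10.1000×0.2720 ≈ 2.7475.
SE_diff = SEM × √2 ≈ 2.7475 × 1.4142 ≈ 3.8855
Minimum reliable difference = 2.576 × SE_diff ≈ 2.576 × 3.8855 ≈ 10.0092

10.01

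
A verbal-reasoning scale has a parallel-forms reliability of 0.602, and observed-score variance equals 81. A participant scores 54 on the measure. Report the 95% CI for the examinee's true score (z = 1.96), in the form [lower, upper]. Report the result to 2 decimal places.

SD = √81 = 9.0000
The standard error of measurement is 9.0000·√(1 − 0.6020) ≈ 9.0000·0.6309 ≈ 5.6779.
Margin = 1.96 · 5.6779 ≈ 11.1286
95% CI: 54 ± 11.1286 = [42.8714, 65.1286]

[42.87, 65.13]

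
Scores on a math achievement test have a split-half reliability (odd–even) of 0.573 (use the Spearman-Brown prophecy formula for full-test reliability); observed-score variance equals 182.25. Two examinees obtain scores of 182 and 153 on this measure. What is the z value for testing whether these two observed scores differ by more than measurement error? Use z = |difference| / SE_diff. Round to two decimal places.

2.92

SD = √182.25 = 13.500
Full-length reliability (Spearman-Brown) = 2(0.573)/(1+0.573) ≈ 0.729
SEM = 13.500 · √(1 − 0.729) = 13.500 · √0.271 ≈ 13.500 · 0.521 ≈ 7.034
SE_diff = SEM · √2 ≈ 7.034 · 1.414 ≈ 9.947
z = 29 / 9.947 ≈ 2.915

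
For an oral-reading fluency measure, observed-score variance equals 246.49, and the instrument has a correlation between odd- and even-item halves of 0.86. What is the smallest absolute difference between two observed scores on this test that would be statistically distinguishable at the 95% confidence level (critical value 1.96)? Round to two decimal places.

σ = 246.49^(1/2) = 15.7000
Full-length reliability (Spearman-Brown) = 2(0.86)/(1+0.86) ≈ 0.9247
SEM = 15.7000 * √(1 − 0.9247) = 15.7000 * √0.0753 ≈ 15.7000 * 0.2744 ≈ 4.3073
SE_diff = √2 * SEM ≈ 6.0915
Smallest detectable difference = 1.96*6.0915 ≈ 11.9393

11.94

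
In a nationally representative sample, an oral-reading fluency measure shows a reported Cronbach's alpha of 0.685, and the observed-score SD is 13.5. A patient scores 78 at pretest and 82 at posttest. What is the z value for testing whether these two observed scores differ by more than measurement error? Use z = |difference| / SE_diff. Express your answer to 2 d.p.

SEM = 13.50000*√(1 − 0.68500) ≃ 7.57686
Standard error of the difference = 7.57686·√2 ≃ 10.71529
z = |78 − 82| / 10.71529 = 4 / 10.71529 ≃ 0.37330

0.37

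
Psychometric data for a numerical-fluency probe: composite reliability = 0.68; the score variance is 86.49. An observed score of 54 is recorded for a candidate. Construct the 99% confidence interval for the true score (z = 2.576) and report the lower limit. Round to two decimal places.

40.45

σ = 86.49^(1/2) = 9.3000
SEM = 9.3000*√(1 − 0.6800) ≈ 5.2609
Margin = 2.576 * 5.2609 ≈ 13.5520
Lower bound: 54 − 13.5520 = 40.4480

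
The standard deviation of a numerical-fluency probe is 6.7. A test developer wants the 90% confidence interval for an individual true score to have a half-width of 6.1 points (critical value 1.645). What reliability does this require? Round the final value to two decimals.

0.69

SEM needed = half-width / z = 6.1/1.645 ≈ 3.708
Required reliability = 1 − (SEM/SD)² = 1 − 0.306 ≈ 0.694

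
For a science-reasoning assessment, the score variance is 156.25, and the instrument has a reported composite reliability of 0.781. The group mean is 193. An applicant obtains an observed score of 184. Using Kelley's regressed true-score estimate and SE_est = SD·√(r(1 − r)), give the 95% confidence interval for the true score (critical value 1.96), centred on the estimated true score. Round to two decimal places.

[175.84, 196.10]

σ = 156.25^(1/2) = 12.50000
Estimated true score = 0.78100×184 + (1 − 0.78100)×193 ≈ 185.97100
SE_est = 12.50000·√[r(1 − r)] ≈ 5.16961
CI = 185.97100 ± 1.96 × 5.16961 → [175.83857, 196.10343]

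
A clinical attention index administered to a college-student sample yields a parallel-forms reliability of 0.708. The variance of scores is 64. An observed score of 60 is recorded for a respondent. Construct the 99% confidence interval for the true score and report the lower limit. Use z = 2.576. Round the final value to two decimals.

SD = √64 = 8.00000
The standard error of measurement is 8.00000*√(1 − 0.70800) ≈ 8.00000*0.54037 ≈ 4.32296.
Half-width = 2.576*4.32296 ≈ 11.13595
Lower bound: 60 − 11.13595 = 48.86405

48.86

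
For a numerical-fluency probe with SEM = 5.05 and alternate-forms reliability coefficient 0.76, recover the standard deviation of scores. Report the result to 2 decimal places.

10.31

SD = SEM / √(1 − r) = 5.05 / √0.2400 ≃ 5.05 / 0.4899 ≃ 10.3083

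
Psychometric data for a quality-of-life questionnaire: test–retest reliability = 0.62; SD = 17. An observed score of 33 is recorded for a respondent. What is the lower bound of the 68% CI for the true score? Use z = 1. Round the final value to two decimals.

22.52

SEM = 17.000 * √(1 − 0.620) = 17.000 * √0.380 ≈ 17.000 * 0.616 ≈ 10.480
1 * SEM ≈ 10.480
Lower bound: 33 − 10.480 = 22.520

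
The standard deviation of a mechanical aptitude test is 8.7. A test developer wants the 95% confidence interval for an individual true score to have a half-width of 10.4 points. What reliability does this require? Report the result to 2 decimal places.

0.63

Required SEM = 10.4 / 1.96 ≈ 5.306
Required reliability = 1 − (SEM/SD)² = 1 − 0.372 ≈ 0.628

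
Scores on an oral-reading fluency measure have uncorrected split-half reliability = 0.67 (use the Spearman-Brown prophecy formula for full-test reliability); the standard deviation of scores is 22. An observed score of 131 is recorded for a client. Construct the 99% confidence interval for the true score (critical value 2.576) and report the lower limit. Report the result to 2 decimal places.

Spearman-Brown: r = 2(0.67) / (1 + 0.67) = 1.3400 / 1.6700 ≈ 0.8024
SEM = 22.0000·√(1 − 0.8024) ≈ 9.7796
Half-width = 2.576·9.7796 ≈ 25.1923
Lower limit = 131 − 25.1923 ≈ 105.8077

105.81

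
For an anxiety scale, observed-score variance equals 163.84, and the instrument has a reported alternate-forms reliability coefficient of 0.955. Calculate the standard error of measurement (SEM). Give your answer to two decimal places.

SD = √163.84 = 12.800
SEM = 12.800 * √(1 − 0.955) = 12.800 * √0.045 ≃ 12.800 * 0.212 ≃ 2.715

2.72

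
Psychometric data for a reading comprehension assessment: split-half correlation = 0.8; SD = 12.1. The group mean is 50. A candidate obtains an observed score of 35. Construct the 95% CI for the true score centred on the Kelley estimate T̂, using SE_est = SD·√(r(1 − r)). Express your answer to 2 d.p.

Spearman-Brown: r = 2(0.8) / (1 + 0.8) = 1.6000 / 1.8000 ≃ 0.8889
Estimated true score = 0.8889*35 + (1 − 0.8889)*50 ≃ 36.6667
SE_est = SD * √(r(1 − r)) = 12.1000 * √0.0988 ≃ 12.1000 * 0.3143 ≃ 3.8027
95% CI: 36.6667 ± 7.4532 ≃ (29.2134, 44.1199)

[29.21, 44.12]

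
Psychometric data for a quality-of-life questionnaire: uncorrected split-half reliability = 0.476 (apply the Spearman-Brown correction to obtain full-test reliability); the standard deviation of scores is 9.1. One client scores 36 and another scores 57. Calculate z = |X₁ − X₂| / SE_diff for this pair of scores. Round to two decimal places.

2.74

r_full = 2·0.476 / (1 + 0.476) ≈ 0.645
SEM = 9.100*√(1 − 0.645) ≈ 5.422
Standard error of the difference = 5.422·√2 ≈ 7.668
z = |36 − 57| / 7.668 = 21 / 7.668 ≈ 2.739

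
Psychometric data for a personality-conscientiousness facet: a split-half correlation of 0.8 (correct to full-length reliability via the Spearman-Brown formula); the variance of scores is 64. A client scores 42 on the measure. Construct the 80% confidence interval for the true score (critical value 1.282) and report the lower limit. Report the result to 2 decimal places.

38.58

SD = √64 ≈ 8.000
Full-length reliability (Spearman-Brown) = 2(0.8)/(1+0.8) ≈ 0.889
SEM = 8.000*√(1 − 0.889) ≈ 2.667
Half-width = 1.282*2.667 ≈ 3.419
Lower limit = 42 − 3.419 ≈ 38.581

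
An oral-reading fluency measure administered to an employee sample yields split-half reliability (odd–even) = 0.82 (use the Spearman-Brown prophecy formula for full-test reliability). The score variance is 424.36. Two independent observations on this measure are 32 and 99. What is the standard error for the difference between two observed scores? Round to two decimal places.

9.16

SD = √424.36 ≈ 20.60000
Full-length reliability (Spearman-Brown) = 2(0.82)/(1+0.82) ≈ 0.90110
SEM = 20.60000 × √(1 − 0.90110) = 20.60000 × √0.09890 ≈ 20.60000 × 0.31449 ≈ 6.47840
SE_diff = SEM × √2 ≈ 6.47840 × 1.41421 ≈ 9.16184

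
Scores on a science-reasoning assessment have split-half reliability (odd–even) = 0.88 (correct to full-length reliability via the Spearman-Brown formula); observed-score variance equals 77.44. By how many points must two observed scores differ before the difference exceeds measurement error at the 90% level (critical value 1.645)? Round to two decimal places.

5.17

SD = √77.44 = 8.800
Spearman-Brown: r = 2(0.88) / (1 + 0.88) = 1.760 / 1.880 ≈ 0.936
SEM = 8.800 × √(1 − 0.936) = 8.800 × √0.064 ≈ 8.800 × 0.253 ≈ 2.223
SE_diff = SEM × √2 ≈ 2.223 × 1.414 ≈ 3.144
Smallest detectable difference = 1.645×3.144 ≈ 5.172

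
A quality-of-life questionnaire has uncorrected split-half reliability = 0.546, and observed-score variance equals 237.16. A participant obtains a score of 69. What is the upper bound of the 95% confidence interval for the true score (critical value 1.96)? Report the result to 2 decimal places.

85.36

SD = √237.16 ≈ 15.400
Spearman-Brown: r = 2(0.546) / (1 + 0.546) = 1.092 / 1.546 ≈ 0.706
SEM = 15.400×√(1 − 0.706) ≈ 8.345
Margin = 1.96 × 8.345 ≈ 16.357
Upper limit = 69 + 16.357 ≈ 85.357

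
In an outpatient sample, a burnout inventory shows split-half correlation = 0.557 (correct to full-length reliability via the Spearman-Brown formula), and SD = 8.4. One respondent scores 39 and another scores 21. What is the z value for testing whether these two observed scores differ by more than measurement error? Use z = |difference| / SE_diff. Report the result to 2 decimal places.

Spearman-Brown: r = 2(0.557) / (1 + 0.557) = 1.114 / 1.557 ≃ 0.715
SEM = 8.400 * √(1 − 0.715) = 8.400 * √0.285 ≃ 8.400 * 0.533 ≃ 4.481
Standard error of the difference = 4.481·√2 ≃ 6.337
z = 18 / 6.337 ≃ 2.841

2.84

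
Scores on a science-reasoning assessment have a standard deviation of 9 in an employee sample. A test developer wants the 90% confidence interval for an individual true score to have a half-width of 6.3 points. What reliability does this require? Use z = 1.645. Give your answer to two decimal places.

SEM needed = half-width / z = 6.3/1.645 ≈ 3.8298
r = 1 − (3.8298/9)² ≈ 1 − 0.1811 ≈ 0.8189

0.82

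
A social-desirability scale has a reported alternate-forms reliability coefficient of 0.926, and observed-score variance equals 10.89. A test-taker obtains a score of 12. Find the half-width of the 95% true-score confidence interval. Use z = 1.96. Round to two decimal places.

SD = √10.89 ≈ 3.300
The standard error of measurement is 3.300*√(1 − 0.926) ≈ 3.300*0.272 ≈ 0.898.
Margin = 1.96 * 0.898 ≈ 1.759

1.76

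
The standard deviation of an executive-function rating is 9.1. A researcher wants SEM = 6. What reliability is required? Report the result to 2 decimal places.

r = 1 − (SEM / SD)² = 1 − (6.00000 / 9.1)² ≈ 1 − 0.43473 ≈ 0.56527

0.57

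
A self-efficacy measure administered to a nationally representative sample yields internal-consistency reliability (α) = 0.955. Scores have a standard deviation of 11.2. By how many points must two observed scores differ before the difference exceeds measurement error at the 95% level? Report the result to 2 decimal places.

The standard error of measurement is 11.200*√(1 − 0.955) ≃ 11.200*0.212 ≃ 2.376.
Standard error of the difference = 2.376·√2 ≃ 3.360
Smallest detectable difference = 1.96*3.360 ≃ 6.586

6.59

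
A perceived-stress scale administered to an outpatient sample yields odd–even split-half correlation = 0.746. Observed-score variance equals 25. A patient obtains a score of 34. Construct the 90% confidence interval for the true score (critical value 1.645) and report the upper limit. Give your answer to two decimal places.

37.14

SD = √25 = 5.0000
Spearman-Brown: r = 2(0.746) / (1 + 0.746) = 1.4920 / 1.7460 ≈ 0.8545
The standard error of measurement is 5.0000*√(1 − 0.8545) ≈ 5.0000*0.3814 ≈ 1.9071.
Margin = 1.645 * 1.9071 ≈ 3.1371
Upper limit = 34 + 3.1371 ≈ 37.1371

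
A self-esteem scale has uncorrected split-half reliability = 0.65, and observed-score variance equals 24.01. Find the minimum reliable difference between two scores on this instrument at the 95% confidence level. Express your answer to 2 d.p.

6.26

SD = √24.01 ≃ 4.9000
r_full = 2·0.65 / (1 + 0.65) ≃ 0.7879
SEM = 4.9000·√(1 − 0.7879) ≃ 2.2568
SE_diff = SEM · √2 ≃ 2.2568 · 1.4142 ≃ 3.1916
Smallest detectable difference = 1.96·3.1916 ≃ 6.2555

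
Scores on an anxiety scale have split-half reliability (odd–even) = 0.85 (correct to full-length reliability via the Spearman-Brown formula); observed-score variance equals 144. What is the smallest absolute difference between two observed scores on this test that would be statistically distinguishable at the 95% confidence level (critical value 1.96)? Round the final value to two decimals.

SD = √144 ≃ 12.0000
r_full = 2·0.85 / (1 + 0.85) ≃ 0.9189
SEM = 12.0000*√(1 − 0.9189) ≃ 3.4170
Standard error of the difference = 3.4170·√2 ≃ 4.8323
Smallest detectable difference = 1.96*4.8323 ≃ 9.4714

9.47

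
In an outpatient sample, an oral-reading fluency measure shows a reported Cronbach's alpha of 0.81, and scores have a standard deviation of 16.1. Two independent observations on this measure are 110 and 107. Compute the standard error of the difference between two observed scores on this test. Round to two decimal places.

9.92

SEM = 16.1000 × √(1 − 0.8100) = 16.1000 × √0.1900 ≈ 16.1000 × 0.4359 ≈ 7.0178
SE_diff = SEM × √2 ≈ 7.0178 × 1.4142 ≈ 9.9247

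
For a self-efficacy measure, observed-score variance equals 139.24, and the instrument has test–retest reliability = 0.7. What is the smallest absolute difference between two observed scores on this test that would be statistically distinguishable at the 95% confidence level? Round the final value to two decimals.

17.91

SD = √139.24 = 11.8000
SEM = 11.8000 · √(1 − 0.7000) = 11.8000 · √0.3000 ≈ 11.8000 · 0.5477 ≈ 6.4631
Standard error of the difference = 6.4631·√2 ≈ 9.1402
Smallest detectable difference = 1.96·9.1402 ≈ 17.9149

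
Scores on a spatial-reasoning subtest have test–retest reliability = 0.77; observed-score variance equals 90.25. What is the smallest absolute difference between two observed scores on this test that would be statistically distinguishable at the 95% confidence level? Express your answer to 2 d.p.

12.63

σ = 90.25^(1/2) = 9.50000
SEM = 9.50000 * √(1 − 0.77000) = 9.50000 * √0.23000 ≈ 9.50000 * 0.47958 ≈ 4.55604
Standard error of the difference = 4.55604·√2 ≈ 6.44321
Minimum reliable difference = 1.96 * SE_diff ≈ 1.96 * 6.44321 ≈ 12.62870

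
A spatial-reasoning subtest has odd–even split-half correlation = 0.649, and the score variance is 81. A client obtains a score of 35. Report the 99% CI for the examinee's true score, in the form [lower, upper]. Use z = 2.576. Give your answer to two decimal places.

SD = √81 ≃ 9.00000
r_full = 2·0.649 / (1 + 0.649) ≃ 0.78714
The standard error of measurement is 9.00000*√(1 − 0.78714) ≃ 9.00000*0.46136 ≃ 4.15227.
Margin = 2.576 * 4.15227 ≃ 10.69625
CI = 35 ± 10.69625 → [24.30375, 45.69625]

[24.30, 45.70]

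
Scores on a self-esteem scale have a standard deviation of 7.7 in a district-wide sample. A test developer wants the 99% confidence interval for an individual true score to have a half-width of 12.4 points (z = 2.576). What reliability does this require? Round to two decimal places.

0.61

Required SEM = 12.4 / 2.576 ≈ 4.8137
Required reliability = 1 − (SEM/SD)² = 1 − 0.3908 ≈ 0.6092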